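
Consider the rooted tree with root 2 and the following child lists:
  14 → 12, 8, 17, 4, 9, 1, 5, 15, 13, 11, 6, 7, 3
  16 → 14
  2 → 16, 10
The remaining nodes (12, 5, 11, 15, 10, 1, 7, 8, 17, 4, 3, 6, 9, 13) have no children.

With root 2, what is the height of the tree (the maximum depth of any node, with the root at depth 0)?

3

A deepest node is 8, reached by 2-16-14-8.
That path has 3 edges, so the height is 3.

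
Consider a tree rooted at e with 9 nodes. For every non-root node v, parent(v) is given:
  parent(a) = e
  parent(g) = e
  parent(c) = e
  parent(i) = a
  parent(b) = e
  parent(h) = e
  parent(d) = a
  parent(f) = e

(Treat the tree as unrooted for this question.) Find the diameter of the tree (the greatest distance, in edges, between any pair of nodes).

Starting from d, a farthest node is c at distance 3.
One longest path: d–a–e–c.
So the diameter is 3.

3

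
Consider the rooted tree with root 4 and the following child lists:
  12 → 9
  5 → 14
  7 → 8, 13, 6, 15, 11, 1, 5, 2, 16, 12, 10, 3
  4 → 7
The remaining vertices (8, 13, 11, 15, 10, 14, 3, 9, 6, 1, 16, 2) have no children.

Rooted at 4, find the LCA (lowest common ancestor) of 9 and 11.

Path 9→root: 9 12 7 4; path 11→root: 11 7 4.
First common node: 7.

7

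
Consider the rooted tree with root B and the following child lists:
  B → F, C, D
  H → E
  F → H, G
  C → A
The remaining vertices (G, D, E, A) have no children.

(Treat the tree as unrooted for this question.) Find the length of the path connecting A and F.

3

The path is A – C – B – F, which has 3 edges.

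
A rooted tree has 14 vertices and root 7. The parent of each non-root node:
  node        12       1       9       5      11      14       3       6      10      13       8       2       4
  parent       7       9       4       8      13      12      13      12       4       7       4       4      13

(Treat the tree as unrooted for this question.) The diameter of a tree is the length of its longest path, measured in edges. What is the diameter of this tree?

6

BFS from 14 reaches 5 last, at distance 6; BFS from 5 confirms no node is farther.
Path: 14-12-7-13-4-8-5.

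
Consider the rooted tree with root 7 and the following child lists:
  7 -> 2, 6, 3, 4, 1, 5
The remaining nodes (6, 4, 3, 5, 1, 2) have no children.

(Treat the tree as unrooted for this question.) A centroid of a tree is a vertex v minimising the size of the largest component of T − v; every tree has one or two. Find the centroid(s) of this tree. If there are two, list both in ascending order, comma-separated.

7

Removing 7 splits the tree into components of sizes 1, 1, 1, 1, 1, 1; the largest is 1 ≤ ⌊7/2⌋ = 3.
No neighbour of 7 does as well, so 7 is the unique centroid.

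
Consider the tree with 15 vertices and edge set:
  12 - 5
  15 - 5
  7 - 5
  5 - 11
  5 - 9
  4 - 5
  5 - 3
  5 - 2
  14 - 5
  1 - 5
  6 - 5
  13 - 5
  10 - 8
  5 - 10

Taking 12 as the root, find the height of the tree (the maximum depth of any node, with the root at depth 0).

3

The longest root-to-leaf path is 12 → 5 → 10 → 8 (3 edges).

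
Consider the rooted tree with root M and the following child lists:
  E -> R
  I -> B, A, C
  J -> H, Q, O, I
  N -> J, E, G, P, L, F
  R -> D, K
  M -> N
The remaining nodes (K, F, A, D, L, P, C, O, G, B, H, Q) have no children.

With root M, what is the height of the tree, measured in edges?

4

A deepest node is B, reached by M – N – J – I – B.
That path has 4 edges, so the height is 4.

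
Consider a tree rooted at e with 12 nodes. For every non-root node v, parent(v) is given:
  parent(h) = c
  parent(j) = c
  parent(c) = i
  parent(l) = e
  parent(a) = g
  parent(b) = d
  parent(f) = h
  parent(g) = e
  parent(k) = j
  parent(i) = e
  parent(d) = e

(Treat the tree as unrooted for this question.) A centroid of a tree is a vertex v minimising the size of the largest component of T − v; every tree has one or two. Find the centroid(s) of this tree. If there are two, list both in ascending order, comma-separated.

e, i

Removing i splits the tree into components of sizes 6, 5; the largest is 6 ≤ ⌊12/2⌋ = 6.
Its neighbour e also leaves a largest component of size 6, so both are centroids.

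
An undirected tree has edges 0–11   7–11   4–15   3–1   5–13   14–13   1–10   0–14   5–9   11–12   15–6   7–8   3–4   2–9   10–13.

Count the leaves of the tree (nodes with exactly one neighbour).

Degree-1 nodes: 2, 6, 8, 12 — 4 of them.

4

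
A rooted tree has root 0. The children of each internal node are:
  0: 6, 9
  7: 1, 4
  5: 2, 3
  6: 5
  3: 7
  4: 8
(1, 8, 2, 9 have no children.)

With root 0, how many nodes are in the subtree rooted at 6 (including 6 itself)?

8

The subtree rooted at 6 contains: 6, 5, 2, 3, 7, 1, 4, 8 — 8 nodes.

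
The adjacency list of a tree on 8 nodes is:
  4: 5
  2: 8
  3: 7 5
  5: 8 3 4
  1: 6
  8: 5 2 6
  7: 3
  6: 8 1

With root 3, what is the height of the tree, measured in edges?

4

The longest root-to-leaf path is 3 – 5 – 8 – 6 – 1 (4 edges).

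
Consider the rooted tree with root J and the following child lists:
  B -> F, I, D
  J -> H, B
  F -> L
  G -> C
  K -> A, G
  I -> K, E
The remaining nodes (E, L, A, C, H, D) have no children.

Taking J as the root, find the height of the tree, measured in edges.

5

The longest root-to-leaf path is J – B – I – K – G – C (5 edges).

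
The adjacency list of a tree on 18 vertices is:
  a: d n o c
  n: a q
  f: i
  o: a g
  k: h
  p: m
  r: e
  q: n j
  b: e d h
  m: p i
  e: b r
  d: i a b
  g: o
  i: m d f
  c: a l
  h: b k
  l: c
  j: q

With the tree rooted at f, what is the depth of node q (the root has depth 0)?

5

Climbing from q to the root: q – n – a – d – i – f. That's 5 steps.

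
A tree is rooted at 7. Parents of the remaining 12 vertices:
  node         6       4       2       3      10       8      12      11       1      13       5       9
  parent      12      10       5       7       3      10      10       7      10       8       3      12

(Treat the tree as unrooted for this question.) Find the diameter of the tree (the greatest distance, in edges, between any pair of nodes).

A longest path is 6-12-10-3-5-2, with 5 edges.

5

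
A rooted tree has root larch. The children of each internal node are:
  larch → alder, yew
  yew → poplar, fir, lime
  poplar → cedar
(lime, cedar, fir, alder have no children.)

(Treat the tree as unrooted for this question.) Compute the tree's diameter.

4

BFS from cedar reaches alder last, at distance 4; BFS from alder confirms no node is farther.
Path: cedar–poplar–yew–larch–alder.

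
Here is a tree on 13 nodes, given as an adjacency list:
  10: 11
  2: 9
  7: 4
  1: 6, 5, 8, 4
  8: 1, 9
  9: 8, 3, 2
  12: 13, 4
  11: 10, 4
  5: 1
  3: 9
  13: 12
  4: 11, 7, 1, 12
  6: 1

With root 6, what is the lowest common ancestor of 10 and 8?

1

10's ancestor chain is 10, 11, 4, 1, 6 and 8's is 8, 1, 6; they first meet at 1.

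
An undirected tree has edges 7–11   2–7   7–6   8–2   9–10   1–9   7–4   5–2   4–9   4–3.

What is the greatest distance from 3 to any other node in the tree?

4

Distances from 3 peak at 4, attained at 8 (5 also at distance 4).
3-4-7-2-8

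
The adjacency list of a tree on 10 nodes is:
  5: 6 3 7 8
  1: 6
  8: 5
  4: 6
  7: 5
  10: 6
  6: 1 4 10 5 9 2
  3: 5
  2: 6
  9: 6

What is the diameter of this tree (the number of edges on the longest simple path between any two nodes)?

Starting from 8, a farthest node is 2 at distance 3.
One longest path: 8–5–6–2.
So the diameter is 3.

3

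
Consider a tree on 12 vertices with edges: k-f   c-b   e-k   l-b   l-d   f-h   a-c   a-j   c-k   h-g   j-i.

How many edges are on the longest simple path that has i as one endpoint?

Distances from i peak at 7, attained at g.
i-j-a-c-k-f-h-g

7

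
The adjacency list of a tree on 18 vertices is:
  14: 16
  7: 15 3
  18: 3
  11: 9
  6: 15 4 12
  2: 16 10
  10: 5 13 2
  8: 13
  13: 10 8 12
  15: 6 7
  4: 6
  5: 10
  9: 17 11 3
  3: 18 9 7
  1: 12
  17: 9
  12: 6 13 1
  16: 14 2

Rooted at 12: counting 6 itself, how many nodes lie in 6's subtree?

The subtree rooted at 6 contains: 6, 15, 4, 7, 3, 18, 9, 11, 17 — 9 nodes.

9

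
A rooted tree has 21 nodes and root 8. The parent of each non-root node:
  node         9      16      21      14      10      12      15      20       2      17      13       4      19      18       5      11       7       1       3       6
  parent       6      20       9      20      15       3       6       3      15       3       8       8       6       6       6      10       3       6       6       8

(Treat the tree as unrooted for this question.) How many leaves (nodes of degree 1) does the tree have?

Degree-1 nodes: 1, 2, 4, 5, 7, 11, 12, 13, 14, 16, 17, 18, 19, 21 — 14 of them.

14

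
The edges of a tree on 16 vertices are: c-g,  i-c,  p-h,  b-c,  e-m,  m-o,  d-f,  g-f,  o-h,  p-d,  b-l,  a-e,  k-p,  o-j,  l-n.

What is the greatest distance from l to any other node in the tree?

11

The node farthest from l is a, via l-b-c-g-f-d-p-h-o-m-e-a — 11 edges.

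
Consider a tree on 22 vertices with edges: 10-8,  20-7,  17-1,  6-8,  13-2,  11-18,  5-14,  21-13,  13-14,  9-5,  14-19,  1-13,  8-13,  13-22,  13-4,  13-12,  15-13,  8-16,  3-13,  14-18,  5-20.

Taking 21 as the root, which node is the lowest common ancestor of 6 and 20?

Ancestors of 6 (toward the root): 6, 8, 13, 21.
Ancestors of 20: 20, 5, 14, 13, 21.
The deepest node appearing in both lists is 13.

13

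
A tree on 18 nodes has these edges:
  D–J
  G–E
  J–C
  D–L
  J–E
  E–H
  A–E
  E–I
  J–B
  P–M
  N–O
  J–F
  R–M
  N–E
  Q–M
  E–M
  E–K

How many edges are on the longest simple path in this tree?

5

Starting from P, a farthest node is L at distance 5.
One longest path: P-M-E-J-D-L.
So the diameter is 5.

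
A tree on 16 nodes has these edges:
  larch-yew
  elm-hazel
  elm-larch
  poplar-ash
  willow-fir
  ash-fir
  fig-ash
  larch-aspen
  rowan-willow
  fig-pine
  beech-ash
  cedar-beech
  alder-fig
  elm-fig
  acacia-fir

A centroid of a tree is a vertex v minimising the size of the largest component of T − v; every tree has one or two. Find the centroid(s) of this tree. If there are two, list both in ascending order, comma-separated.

ash, fig

Removing fig splits the tree into components of sizes 8, 5, 1, 1; the largest is 8 ≤ ⌊16/2⌋ = 8.
Its neighbour ash also leaves a largest component of size 8, so both are centroids.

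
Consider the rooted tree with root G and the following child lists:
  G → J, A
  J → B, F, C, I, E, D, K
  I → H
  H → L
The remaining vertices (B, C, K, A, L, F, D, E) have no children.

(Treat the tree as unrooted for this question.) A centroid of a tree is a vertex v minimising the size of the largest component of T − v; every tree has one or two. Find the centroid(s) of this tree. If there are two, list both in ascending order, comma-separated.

J

Delete J: the remaining components have sizes 3, 2, 1, 1, 1, 1, 1, 1. Max 3 ≤ 6, so J is a centroid.
Every other node leaves some component of size > 6, so the centroid is unique.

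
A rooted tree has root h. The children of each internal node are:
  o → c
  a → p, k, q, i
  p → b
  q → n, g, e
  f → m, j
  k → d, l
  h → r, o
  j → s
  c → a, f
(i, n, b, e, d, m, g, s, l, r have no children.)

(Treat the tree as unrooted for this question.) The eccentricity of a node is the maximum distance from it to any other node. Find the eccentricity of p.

A farthest node from p is r (s also at distance 5).
The path p–a–c–o–h–r has 5 edges.

5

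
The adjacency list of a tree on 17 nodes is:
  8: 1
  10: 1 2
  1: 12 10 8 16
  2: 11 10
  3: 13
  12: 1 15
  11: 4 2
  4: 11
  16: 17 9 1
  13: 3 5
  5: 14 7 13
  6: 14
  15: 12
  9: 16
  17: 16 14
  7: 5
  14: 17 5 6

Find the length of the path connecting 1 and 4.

4

1–10–2–11–4: 4 edges.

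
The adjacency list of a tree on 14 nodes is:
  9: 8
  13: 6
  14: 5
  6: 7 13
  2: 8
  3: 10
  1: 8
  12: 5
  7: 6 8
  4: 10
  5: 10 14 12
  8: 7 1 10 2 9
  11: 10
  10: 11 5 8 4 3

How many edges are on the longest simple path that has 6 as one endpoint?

Distances from 6 peak at 5, attained at 12 (14 also at distance 5).
6–7–8–10–5–12

5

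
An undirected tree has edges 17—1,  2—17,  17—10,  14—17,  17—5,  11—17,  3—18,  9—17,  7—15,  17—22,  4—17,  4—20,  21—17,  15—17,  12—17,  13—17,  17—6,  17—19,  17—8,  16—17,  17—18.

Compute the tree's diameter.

BFS from 7 reaches 20 last, at distance 4; BFS from 20 confirms no node is farther.
Path: 7 - 15 - 17 - 4 - 20.

4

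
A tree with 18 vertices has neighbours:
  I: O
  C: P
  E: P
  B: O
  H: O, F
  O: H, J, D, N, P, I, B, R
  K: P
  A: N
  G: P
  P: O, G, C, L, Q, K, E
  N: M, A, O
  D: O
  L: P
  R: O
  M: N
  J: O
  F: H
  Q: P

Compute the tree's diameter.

4

A longest path is A – N – O – P – G, with 4 edges.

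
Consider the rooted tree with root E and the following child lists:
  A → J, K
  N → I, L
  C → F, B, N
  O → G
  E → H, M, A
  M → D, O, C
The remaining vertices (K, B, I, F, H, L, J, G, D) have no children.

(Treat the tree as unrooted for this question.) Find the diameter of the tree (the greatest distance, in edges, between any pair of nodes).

Starting from I, a farthest node is J at distance 6.
One longest path: I - N - C - M - E - A - J.
So the diameter is 6.

6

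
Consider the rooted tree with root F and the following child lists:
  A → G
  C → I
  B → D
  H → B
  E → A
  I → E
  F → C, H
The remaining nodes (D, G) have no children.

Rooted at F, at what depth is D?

3

Climbing from D to the root: D → B → H → F. That's 3 steps.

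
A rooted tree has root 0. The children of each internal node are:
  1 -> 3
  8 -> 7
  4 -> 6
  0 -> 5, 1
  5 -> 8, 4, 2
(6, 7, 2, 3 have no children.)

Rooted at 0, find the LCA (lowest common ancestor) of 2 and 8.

5

2's ancestor chain is 2, 5, 0 and 8's is 8, 5, 0; they first meet at 5.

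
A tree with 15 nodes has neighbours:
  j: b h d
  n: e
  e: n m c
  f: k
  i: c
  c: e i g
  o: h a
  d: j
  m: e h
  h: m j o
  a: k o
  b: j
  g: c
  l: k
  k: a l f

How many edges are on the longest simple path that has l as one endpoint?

Distances from l peak at 8, attained at g (i also at distance 8).
l – k – a – o – h – m – e – c – g

8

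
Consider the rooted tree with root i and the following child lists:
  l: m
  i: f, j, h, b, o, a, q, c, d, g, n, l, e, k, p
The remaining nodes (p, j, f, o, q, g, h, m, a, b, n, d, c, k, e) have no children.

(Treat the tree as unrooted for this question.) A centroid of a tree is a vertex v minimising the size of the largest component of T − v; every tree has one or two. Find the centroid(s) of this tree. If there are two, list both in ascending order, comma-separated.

Delete i: the remaining components have sizes 2, 1, 1, 1, 1, 1, 1, 1, 1, 1, 1, 1, 1, 1, 1. Max 2 ≤ 8, so i is a centroid.
Every other node leaves some component of size > 8, so the centroid is unique.

i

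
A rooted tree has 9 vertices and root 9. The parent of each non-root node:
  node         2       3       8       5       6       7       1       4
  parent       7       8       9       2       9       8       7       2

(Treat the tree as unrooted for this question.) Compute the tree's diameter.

5

BFS from 6 reaches 5 last, at distance 5; BFS from 5 confirms no node is farther.
Path: 6–9–8–7–2–5.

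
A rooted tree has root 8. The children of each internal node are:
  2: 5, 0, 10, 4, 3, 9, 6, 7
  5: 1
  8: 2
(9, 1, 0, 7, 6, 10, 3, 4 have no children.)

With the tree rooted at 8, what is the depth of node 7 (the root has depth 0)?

2

8–2–7 — 2 edges.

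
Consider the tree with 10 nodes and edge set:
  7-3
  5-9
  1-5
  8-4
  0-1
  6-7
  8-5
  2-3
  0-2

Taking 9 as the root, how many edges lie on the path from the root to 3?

5

Path from 9 to 3: 9 → 5 → 1 → 0 → 2 → 3, which has 5 edges.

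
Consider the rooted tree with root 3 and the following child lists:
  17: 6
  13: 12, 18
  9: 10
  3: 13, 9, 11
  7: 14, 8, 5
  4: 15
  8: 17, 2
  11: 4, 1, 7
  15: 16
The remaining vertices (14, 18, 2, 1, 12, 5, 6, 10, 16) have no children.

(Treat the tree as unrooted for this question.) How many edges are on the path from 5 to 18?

5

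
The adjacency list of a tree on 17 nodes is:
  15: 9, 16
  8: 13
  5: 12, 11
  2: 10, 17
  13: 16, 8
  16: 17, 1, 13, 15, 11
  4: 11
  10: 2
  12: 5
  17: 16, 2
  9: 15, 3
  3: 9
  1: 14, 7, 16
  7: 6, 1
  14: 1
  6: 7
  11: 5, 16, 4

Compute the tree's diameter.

6

Starting from 10, a farthest node is 12 at distance 6.
One longest path: 10–2–17–16–11–5–12.
So the diameter is 6.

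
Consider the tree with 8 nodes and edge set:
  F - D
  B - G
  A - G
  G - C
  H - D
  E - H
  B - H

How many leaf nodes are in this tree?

4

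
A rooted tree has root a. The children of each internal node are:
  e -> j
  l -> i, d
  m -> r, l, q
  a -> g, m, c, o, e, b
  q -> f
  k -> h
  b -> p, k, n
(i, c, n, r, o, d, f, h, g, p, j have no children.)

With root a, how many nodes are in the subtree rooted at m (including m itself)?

7

The subtree rooted at m contains: m, r, l, q, d, i, f — 7 nodes.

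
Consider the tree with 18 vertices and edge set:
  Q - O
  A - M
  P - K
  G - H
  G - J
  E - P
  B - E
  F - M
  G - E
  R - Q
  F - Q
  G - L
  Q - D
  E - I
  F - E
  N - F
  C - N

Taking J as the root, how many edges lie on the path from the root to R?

5

J–G–E–F–Q–R — 5 edges.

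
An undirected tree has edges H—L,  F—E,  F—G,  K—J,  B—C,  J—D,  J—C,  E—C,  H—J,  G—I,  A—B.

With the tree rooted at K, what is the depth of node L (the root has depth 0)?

3

Climbing from L to the root: L → H → J → K. That's 3 steps.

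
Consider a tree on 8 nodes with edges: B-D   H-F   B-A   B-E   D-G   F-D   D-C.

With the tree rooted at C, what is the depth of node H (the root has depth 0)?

Climbing from H to the root: H → F → D → C. That's 3 steps.

3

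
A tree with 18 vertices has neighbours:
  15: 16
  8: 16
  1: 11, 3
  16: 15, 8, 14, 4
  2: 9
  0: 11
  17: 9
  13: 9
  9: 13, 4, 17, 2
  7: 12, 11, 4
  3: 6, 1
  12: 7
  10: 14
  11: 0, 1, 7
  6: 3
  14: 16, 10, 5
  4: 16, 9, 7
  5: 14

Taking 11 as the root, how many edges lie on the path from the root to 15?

Climbing from 15 to the root: 15–16–4–7–11. That's 4 steps.

4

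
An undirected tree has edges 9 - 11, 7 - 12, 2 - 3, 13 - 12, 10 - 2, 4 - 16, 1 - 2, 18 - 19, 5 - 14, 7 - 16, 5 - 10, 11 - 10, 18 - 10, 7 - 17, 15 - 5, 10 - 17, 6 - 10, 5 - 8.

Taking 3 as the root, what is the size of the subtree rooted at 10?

16

10's subtree: {10, 17, 18, 5, 11, 6, 7, 19, 15, 14, 8, 9, 12, 16, 13, 4}, size 16.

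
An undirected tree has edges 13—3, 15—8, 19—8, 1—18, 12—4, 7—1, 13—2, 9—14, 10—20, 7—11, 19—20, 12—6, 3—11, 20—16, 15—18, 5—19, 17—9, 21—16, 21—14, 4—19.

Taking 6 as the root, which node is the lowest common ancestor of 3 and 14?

19

3's ancestor chain is 3, 11, 7, 1, 18, 15, 8, 19, 4, 12, 6 and 14's is 14, 21, 16, 20, 19, 4, 12, 6; they first meet at 19.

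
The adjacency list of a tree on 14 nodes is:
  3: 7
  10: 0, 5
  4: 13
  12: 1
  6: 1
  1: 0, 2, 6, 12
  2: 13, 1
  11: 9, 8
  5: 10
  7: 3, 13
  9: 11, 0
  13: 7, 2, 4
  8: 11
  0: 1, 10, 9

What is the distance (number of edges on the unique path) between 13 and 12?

3

13 - 2 - 1 - 12: 3 edges.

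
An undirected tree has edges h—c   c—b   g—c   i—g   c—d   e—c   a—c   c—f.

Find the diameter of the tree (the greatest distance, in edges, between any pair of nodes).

A longest path is i - g - c - f, with 3 edges.

3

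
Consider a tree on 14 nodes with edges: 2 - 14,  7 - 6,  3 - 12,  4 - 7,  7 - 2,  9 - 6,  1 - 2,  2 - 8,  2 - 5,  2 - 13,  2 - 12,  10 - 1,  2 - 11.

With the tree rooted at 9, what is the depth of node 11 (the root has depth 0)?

4

Path from 9 to 11: 9 → 6 → 7 → 2 → 11, which has 4 edges.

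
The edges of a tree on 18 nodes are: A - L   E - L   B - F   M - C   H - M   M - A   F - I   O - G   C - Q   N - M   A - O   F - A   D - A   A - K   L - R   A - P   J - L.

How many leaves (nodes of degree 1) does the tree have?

12

Degree-1 nodes: B, D, E, G, H, I, J, K, N, P, Q, R — 12 of them.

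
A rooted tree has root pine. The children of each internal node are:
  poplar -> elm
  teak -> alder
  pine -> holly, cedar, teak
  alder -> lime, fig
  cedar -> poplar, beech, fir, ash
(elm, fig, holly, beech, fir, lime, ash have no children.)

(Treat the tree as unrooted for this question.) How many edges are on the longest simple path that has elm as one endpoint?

6

The node farthest from elm is fig (lime also at distance 6), via elm – poplar – cedar – pine – teak – alder – fig — 6 edges.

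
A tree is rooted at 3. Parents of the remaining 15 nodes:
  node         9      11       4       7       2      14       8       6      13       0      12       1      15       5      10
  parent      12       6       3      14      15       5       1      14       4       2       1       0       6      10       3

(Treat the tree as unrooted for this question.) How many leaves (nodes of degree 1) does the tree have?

Degree-1 nodes: 7, 8, 9, 11, 13 — 5 of them.

5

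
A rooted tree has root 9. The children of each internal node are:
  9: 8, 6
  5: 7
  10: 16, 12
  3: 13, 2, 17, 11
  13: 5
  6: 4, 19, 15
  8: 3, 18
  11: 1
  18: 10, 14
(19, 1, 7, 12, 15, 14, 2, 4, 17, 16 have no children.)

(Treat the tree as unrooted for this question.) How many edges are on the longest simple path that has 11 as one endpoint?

5

The node farthest from 11 is 4 (15, 16, 19, 12 also at distance 5), via 11-3-8-9-6-4 — 5 edges.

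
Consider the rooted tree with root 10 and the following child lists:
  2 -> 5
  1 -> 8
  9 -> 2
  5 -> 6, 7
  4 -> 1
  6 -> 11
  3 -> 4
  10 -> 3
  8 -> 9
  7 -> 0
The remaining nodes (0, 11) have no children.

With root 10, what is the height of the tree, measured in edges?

0 sits deepest: 10-3-4-1-8-9-2-5-7-0 — 9 edges from the root.

9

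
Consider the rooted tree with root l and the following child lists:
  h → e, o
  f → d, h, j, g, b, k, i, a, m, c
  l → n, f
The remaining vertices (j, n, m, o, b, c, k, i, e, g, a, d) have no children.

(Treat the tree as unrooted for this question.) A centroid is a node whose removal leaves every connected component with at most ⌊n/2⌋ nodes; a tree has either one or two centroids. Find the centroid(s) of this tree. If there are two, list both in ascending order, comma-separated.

f

Removing f splits the tree into components of sizes 3, 2, 1, 1, 1, 1, 1, 1, 1, 1, 1; the largest is 3 ≤ ⌊15/2⌋ = 7.
No neighbour of f does as well, so f is the unique centroid.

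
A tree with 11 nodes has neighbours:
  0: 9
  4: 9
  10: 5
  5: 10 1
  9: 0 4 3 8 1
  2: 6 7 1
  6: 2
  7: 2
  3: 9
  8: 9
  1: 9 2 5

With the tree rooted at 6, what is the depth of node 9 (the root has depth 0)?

Path from 6 to 9: 6–2–1–9, which has 3 edges.

3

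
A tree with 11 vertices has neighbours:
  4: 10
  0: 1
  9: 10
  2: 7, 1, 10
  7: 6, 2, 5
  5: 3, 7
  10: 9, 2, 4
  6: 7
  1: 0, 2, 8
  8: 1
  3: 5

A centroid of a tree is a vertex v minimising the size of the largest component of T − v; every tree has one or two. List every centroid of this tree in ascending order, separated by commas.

Removing 2 splits the tree into components of sizes 4, 3, 3; the largest is 4 ≤ ⌊11/2⌋ = 5.
No neighbour of 2 does as well, so 2 is the unique centroid.

2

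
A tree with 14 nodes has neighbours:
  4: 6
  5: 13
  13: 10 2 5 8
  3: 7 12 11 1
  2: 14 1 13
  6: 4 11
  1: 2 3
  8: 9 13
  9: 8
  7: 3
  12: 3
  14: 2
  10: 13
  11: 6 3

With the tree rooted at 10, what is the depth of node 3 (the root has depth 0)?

10 – 13 – 2 – 1 – 3 — 4 edges.

4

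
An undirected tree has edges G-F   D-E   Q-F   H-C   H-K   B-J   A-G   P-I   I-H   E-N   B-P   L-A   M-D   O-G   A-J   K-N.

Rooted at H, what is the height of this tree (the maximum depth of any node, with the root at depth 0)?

8

The longest root-to-leaf path is H → I → P → B → J → A → G → F → Q (8 edges).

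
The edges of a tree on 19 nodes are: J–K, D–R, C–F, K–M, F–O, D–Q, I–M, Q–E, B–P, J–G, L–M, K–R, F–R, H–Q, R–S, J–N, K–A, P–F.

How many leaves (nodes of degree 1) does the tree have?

11

Degree-1 nodes: A, B, C, E, G, H, I, L, N, O, S — 11 of them.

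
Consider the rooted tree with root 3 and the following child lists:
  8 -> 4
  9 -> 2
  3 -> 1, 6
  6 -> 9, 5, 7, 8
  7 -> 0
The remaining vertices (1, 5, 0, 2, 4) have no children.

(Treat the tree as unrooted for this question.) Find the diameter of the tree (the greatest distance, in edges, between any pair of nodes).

Starting from 2, a farthest node is 1 at distance 4.
One longest path: 2-9-6-3-1.
So the diameter is 4.

4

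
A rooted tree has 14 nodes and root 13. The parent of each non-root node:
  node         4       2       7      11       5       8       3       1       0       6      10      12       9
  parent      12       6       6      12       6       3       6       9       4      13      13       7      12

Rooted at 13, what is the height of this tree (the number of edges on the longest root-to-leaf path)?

A deepest node is 1, reached by 13-6-7-12-9-1.
That path has 5 edges, so the height is 5.

5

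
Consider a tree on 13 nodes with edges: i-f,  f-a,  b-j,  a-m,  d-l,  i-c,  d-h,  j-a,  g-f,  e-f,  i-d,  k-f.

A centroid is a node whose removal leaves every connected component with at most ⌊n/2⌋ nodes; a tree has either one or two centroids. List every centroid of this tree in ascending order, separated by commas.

f

Removing f splits the tree into components of sizes 5, 4, 1, 1, 1; the largest is 5 ≤ ⌊13/2⌋ = 6.
Every other node leaves some component of size > 6, so the centroid is unique.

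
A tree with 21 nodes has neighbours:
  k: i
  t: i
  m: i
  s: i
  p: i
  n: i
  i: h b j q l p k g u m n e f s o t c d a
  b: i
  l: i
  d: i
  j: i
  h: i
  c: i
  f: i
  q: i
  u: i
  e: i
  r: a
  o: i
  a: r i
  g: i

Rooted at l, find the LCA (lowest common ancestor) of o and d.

i

o's ancestor chain is o, i, l and d's is d, i, l; they first meet at i.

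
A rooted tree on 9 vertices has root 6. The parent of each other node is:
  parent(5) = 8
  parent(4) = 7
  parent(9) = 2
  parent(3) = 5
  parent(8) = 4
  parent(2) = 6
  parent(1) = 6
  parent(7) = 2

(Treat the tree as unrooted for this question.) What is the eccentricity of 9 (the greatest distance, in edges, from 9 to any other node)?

6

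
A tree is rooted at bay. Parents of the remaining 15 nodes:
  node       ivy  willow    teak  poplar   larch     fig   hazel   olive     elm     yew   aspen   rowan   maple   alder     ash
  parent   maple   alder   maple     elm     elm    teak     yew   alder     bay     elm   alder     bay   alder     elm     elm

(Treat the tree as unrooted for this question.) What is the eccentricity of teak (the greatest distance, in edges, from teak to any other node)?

A farthest node from teak is rowan (hazel also at distance 5).
The path teak-maple-alder-elm-bay-rowan has 5 edges.

5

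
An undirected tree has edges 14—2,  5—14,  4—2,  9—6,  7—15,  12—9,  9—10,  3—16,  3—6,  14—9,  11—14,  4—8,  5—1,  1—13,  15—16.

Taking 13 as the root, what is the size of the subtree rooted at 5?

Descendants of 5 (including itself): 5, 14, 9, 11, 2, 10, 12, 6, 4, 3, 8, 16, 15, 7. That's 14.

14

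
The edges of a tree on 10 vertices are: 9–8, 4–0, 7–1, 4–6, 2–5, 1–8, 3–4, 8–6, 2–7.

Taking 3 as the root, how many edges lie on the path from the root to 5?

7

3 – 4 – 6 – 8 – 1 – 7 – 2 – 5 — 7 edges.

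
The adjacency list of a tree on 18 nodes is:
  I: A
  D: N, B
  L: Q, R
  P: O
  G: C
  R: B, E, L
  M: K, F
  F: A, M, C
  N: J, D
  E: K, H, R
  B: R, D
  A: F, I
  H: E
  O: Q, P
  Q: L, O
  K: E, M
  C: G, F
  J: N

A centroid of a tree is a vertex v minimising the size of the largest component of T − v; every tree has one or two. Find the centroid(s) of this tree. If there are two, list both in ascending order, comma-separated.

E, R

If R is removed the pieces have sizes 9, 4, 4, all ≤ ⌊18/2⌋ = 9.
Its neighbour E also leaves a largest component of size 9, so both are centroids.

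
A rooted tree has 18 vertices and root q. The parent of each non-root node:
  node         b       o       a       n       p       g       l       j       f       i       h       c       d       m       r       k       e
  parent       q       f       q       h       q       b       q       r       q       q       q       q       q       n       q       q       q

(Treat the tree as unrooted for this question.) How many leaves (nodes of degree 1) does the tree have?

12

Degree-1 nodes: a, c, d, e, g, i, j, k, l, m, o, p — 12 of them.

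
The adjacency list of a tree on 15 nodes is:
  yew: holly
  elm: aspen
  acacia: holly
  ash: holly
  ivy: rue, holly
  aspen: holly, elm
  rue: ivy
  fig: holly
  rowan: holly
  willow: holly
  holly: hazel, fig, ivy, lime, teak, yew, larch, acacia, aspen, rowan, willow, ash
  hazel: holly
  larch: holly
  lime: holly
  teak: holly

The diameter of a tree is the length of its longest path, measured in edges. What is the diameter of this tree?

Starting from rue, a farthest node is elm at distance 4.
One longest path: rue-ivy-holly-aspen-elm.
So the diameter is 4.

4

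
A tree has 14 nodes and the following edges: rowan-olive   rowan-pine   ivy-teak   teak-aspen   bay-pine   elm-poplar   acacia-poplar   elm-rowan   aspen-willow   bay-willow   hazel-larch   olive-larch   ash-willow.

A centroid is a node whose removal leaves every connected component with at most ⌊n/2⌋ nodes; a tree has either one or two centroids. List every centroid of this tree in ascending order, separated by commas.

Delete rowan: the remaining components have sizes 7, 3, 3. Max 7 ≤ 7, so rowan is a centroid.
Its neighbour pine also leaves a largest component of size 7, so both are centroids.

pine, rowan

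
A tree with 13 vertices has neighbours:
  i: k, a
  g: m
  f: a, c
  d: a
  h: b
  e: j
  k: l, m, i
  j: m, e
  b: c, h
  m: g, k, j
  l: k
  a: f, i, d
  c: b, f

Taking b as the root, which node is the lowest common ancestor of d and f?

Path d→root: d a f c b; path f→root: f c b.
First common node: f.

f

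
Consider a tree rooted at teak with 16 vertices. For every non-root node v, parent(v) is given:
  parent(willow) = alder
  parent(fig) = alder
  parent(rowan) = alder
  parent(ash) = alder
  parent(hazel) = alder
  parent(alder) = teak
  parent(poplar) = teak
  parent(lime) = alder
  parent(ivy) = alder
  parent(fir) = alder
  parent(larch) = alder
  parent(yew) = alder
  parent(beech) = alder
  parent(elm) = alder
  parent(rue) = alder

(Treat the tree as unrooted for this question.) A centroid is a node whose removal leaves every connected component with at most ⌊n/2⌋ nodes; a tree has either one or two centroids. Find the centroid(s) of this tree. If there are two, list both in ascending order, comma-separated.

If alder is removed the pieces have sizes 2, 1, 1, 1, 1, 1, 1, 1, 1, 1, 1, 1, 1, 1, all ≤ ⌊16/2⌋ = 8.
Every other node leaves some component of size > 8, so the centroid is unique.

alder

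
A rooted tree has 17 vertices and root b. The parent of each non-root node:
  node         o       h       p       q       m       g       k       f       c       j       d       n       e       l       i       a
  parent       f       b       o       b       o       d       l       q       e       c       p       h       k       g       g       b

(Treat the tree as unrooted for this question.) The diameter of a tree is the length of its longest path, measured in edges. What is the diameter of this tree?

13

Starting from n, a farthest node is j at distance 13.
One longest path: n–h–b–q–f–o–p–d–g–l–k–e–c–j.
So the diameter is 13.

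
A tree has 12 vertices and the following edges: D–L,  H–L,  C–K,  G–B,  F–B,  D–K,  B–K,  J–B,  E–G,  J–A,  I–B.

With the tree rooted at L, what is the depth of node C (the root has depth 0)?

Path from L to C: L – D – K – C, which has 3 edges.

3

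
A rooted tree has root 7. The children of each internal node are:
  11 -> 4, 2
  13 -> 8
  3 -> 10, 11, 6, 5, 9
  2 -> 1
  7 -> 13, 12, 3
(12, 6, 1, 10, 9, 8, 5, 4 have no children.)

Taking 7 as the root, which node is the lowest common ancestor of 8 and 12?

7

Path 8→root: 8 13 7; path 12→root: 12 7.
First common node: 7.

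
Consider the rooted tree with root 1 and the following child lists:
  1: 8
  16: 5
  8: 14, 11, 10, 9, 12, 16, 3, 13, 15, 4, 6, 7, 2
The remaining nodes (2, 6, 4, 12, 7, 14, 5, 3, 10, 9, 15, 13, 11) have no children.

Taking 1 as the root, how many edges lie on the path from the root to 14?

2

Climbing from 14 to the root: 14 – 8 – 1. That's 2 steps.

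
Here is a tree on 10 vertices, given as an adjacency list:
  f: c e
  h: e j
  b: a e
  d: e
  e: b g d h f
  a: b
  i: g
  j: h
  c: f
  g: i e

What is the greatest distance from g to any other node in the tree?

3

A farthest node from g is j (a, c also at distance 3).
The path g-e-h-j has 3 edges.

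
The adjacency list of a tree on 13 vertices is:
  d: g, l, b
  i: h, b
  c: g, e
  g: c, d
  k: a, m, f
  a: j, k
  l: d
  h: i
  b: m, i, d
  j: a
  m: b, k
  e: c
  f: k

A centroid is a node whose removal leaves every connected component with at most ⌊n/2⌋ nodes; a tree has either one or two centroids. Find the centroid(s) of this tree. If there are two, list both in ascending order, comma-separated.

Delete b: the remaining components have sizes 5, 5, 2. Max 5 ≤ 6, so b is a centroid.
Every other node leaves some component of size > 6, so the centroid is unique.

b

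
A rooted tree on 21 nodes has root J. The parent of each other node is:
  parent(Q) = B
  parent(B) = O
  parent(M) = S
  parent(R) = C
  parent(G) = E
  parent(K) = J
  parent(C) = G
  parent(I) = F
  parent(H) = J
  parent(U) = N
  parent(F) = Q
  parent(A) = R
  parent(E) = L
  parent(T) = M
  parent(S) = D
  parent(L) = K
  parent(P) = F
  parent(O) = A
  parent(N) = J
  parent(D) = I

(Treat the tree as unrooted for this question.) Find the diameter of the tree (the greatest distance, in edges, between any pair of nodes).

18

BFS from T reaches U last, at distance 18; BFS from U confirms no node is farther.
Path: T–M–S–D–I–F–Q–B–O–A–R–C–G–E–L–K–J–N–U.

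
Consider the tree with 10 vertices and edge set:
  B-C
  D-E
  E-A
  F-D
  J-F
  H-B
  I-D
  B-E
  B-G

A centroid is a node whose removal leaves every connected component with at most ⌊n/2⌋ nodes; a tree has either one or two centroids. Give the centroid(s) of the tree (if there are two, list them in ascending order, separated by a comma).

If E is removed the pieces have sizes 4, 4, 1, all ≤ ⌊10/2⌋ = 5.
No neighbour of E does as well, so E is the unique centroid.

E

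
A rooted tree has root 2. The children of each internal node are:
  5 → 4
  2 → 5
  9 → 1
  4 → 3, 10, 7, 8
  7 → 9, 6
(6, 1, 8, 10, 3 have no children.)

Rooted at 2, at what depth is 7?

Climbing from 7 to the root: 7 – 4 – 5 – 2. That's 3 steps.

3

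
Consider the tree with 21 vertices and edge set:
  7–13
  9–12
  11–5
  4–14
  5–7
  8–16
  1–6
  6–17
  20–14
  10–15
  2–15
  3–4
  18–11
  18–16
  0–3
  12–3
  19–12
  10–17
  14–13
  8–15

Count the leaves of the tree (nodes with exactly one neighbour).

Exactly 6 nodes have a single neighbour: 0, 1, 2, 9, 19, 20.

6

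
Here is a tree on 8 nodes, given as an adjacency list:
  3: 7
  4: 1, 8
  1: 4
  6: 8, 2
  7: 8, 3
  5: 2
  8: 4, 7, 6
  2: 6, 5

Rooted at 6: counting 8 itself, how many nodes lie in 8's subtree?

8's subtree: {8, 7, 4, 3, 1}, size 5.

5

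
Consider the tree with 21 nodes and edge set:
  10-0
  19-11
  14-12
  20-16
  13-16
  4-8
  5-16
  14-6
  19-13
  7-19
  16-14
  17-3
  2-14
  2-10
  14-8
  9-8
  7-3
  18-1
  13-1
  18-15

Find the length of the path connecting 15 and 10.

15–18–1–13–16–14–2–10: 7 edges.

7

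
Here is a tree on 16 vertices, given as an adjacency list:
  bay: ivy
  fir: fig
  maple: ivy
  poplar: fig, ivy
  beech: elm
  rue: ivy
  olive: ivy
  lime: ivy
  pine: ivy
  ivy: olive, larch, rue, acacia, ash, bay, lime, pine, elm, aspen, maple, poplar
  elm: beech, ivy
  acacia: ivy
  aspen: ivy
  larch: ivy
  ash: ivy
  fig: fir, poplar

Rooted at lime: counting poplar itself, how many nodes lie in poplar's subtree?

3

poplar's subtree: {poplar, fig, fir}, size 3.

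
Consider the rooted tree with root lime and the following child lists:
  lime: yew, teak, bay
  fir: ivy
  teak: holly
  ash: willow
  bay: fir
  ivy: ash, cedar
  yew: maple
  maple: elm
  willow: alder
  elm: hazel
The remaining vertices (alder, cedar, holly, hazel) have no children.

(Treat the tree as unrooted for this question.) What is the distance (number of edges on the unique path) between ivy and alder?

3

Walking from ivy: ivy - ash - willow - alder. Length 3.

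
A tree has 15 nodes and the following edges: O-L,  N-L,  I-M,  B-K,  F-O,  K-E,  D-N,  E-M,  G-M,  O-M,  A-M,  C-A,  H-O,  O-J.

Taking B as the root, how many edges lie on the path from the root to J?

5

Climbing from J to the root: J – O – M – E – K – B. That's 5 steps.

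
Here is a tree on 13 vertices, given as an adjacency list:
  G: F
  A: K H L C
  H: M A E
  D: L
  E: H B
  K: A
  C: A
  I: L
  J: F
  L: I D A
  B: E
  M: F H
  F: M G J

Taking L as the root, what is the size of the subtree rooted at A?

A's subtree: {A, H, K, C, M, E, F, B, G, J}, size 10.

10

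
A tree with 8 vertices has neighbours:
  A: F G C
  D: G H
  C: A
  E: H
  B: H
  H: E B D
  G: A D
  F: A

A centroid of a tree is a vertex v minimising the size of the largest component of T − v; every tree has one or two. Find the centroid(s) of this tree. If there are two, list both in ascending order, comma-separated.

Delete G: the remaining components have sizes 4, 3. Max 4 ≤ 4, so G is a centroid.
D is adjacent to G and is also a centroid (the largest component after removing it is likewise 4).

D, G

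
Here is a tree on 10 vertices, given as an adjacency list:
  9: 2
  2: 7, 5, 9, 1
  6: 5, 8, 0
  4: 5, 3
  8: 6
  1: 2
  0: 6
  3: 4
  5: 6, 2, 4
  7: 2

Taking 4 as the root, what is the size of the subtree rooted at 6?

Descendants of 6 (including itself): 6, 0, 8. That's 3.

3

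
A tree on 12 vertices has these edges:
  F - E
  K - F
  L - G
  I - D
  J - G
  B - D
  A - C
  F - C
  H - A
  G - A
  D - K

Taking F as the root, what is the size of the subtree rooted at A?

A's subtree: {A, G, H, L, J}, size 5.

5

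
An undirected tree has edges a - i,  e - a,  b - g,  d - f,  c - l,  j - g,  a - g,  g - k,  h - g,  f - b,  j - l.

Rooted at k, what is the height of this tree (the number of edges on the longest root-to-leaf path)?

4

A deepest node is c, reached by k–g–j–l–c.
That path has 4 edges, so the height is 4.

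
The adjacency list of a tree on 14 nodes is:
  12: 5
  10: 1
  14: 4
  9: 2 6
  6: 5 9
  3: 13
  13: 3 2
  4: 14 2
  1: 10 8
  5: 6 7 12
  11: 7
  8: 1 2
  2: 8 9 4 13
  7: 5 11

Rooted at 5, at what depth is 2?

Climbing from 2 to the root: 2–9–6–5. That's 3 steps.

3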